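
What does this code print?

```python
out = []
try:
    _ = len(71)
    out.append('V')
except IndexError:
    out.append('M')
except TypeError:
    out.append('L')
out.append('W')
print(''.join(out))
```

Execution trace: 'L' (except TypeError) → 'W' (after the try/except). Output: LW

Answer: LW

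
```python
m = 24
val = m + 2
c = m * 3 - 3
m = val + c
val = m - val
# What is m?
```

Trace:
`m = 24` → m = 24
`val = m + 2` → val = 26
`c = m * 3 - 3` → c = 69
`m = val + c` → m = 95
`val = m - val` → val = 69
So m = 95

Answer: 95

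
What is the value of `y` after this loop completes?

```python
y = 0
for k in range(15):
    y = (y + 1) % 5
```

Increment mod 5, 15 times = 0
`y` takes the values: 0 → 1 → 2 → 3 → 4 → 0 → 1 → 2 → 3 → 4 → 0 → 1 → 2 → 3 → 4 → 0

Answer: 0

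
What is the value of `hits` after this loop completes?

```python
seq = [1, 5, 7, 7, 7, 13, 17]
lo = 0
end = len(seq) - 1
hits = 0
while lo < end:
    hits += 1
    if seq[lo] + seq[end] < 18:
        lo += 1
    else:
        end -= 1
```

Steps to find pair summing to 18
`hits` takes the values: 0 → 1 → 2 → 3 → 4 → 5 → 6

Answer: 6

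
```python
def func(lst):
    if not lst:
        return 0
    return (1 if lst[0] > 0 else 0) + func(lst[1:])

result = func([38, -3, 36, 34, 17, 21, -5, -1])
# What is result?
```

Count of positive elements in [38, -3, 36, 34, 17, 21, -5, -1] = 5

Answer: 5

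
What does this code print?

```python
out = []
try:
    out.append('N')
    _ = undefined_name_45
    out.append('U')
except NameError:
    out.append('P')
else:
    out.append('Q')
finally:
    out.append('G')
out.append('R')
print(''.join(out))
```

Execution trace: 'N' (try body) → 'P' (except NameError) → 'G' (finally) → 'R' (after the try/except). Output: NPGR

Answer: NPGR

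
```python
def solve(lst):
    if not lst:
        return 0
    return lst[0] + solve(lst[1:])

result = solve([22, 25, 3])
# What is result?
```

22 + 25 + 3 + 0 = 50

Answer: 50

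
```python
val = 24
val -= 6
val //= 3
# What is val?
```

Trace:
`val = 24` → val = 24
`val -= 6` → val = 18
`val //= 3` → val = 6
So val = 6

Answer: 6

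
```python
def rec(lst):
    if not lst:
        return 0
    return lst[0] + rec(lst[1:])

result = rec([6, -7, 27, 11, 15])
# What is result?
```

6 + (-7) + 27 + 11 + 15 + 0 = 52

Answer: 52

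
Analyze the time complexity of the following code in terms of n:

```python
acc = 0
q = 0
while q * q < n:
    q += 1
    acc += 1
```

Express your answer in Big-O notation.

Each loop level contributes: √n. Multiplying the contributions gives O(√n).

Answer: O(√n)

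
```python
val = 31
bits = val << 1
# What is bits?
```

Trace:
`val = 31` → val = 31
`bits = val << 1` → bits = 62
So bits = 62

Answer: 62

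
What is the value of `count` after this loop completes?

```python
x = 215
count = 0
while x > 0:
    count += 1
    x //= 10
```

Count digits by repeated division by 10
`count` takes the values: 0 → 1 → 2 → 3

Answer: 3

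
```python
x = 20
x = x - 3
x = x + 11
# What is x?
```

Trace:
`x = 20` → x = 20
`x = x - 3` → x = 17
`x = x + 11` → x = 28
So x = 28

Answer: 28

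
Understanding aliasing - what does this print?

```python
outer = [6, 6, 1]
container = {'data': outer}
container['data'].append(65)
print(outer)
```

Key concept: dict holds reference to list.
Step by step:
`outer = [6, 6, 1]` → outer = [6, 6, 1]
`container = {'data': outer}` → container = {'data': [6, 6, 1]}
`container['data'].append(65)` → outer = [6, 6, 1, 65]; container = {'data': [6, 6, 1, 65]}
`print(outer)` → prints [6, 6, 1, 65]

Answer: [6, 6, 1, 65]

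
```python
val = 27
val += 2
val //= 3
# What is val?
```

Trace:
`val = 27` → val = 27
`val += 2` → val = 29
`val //= 3` → val = 9
So val = 9

Answer: 9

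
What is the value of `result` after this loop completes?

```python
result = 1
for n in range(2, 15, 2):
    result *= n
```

Product of even numbers 2 to 14
`result` takes the values: 1 → 2 → 8 → 48 → 384 → 3840 → 46080 → 645120

Answer: 645120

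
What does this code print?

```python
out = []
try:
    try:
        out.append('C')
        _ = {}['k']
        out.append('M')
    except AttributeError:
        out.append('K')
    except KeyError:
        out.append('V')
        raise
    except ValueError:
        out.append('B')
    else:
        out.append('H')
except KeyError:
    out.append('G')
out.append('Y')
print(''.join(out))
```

Execution trace: 'C' (inner try body) → 'V' (inner except KeyError) → 'G' (outer except KeyError) → 'Y' (after the try/except). Output: CVGY

Answer: CVGY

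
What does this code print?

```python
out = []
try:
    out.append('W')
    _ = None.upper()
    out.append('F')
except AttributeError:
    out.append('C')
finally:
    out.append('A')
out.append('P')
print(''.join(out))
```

Execution trace: 'W' (try body) → 'C' (except AttributeError) → 'A' (finally) → 'P' (after the try/except). Output: WCAP

Answer: WCAP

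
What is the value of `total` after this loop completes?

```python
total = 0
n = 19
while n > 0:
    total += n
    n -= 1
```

Sum 19 down to 1
`total` takes the values: 0 → 19 → 37 → 54 → 70 → 85 → 99 → 112 → 124 → 135 → 145 → 154 → 162 → 169 → 175 → 180 → 184 → 187 → 189 → 190

Answer: 190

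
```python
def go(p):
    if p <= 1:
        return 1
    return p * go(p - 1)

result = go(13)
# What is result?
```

go(13) = 13 * 12 * 11 * 10 * 9 * 8 * 7 * 6 * 5 * 4 * 3 * 2 * 1 = 6227020800

Answer: 6227020800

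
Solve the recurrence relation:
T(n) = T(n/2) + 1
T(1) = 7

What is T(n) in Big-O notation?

Each step divides n by 2 and adds 1. After log_2(n) steps we reach T(1)=7. So T(n) = 1·log_2(n) + 7 = O(log n).

Answer: O(log n)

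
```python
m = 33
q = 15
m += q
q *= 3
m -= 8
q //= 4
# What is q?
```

Trace:
`m = 33` → m = 33
`q = 15` → q = 15
`m += q` → m = 48
`q *= 3` → q = 45
`m -= 8` → m = 40
`q //= 4` → q = 11
So q = 11

Answer: 11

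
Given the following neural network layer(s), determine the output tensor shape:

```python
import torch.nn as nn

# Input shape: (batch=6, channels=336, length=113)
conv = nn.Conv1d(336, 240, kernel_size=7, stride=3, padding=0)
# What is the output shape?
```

Input: (6, 336, 113) -> Output: (6, 240, 36)

Answer: (6, 240, 36)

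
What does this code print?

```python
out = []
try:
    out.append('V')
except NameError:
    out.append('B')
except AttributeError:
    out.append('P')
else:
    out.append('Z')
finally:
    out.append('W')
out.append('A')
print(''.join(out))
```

Execution trace: 'V' (try body, no exception) → 'Z' (else) → 'W' (finally) → 'A' (after the try/except). Output: VZWA

Answer: VZWA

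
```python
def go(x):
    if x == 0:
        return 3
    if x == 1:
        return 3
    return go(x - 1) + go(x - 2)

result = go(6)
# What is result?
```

Build up from base cases: go(0)=3, go(1)=3, go(2)=6, go(3)=9, go(4)=15, go(5)=24, go(6)=39

Answer: 39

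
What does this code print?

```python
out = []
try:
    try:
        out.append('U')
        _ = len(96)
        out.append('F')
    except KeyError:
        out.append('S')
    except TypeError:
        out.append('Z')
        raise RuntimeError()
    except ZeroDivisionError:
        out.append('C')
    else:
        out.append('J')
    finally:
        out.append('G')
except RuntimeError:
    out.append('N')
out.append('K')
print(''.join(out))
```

Execution trace: 'U' (inner try body) → 'Z' (inner except TypeError) → 'G' (inner finally) → 'N' (outer except RuntimeError) → 'K' (after the try/except). Output: UZGNK

Answer: UZGNK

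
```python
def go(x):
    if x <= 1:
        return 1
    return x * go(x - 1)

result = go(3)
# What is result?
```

go(3) = 3 * 2 * 1 = 6

Answer: 6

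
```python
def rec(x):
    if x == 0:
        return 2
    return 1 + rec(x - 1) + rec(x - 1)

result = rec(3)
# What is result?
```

rec(x) = 1 + 2·rec(x-1), rec(0)=2. Closed form: (2+1)·2^3 - 1 = 23.

Answer: 23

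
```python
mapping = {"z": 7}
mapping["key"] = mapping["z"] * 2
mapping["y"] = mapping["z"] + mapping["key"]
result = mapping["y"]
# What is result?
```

Trace:
`mapping = {"z": 7}` → mapping = {'z': 7}
`mapping["key"] = mapping["z"] * 2` → mapping = {'z': 7, 'key': 14}
`mapping["y"] = mapping["z"] + mapping["key"]` → mapping = {'z': 7, 'key': 14, 'y': 21}
`result = mapping["y"]` → result = 21
So result = 21

Answer: 21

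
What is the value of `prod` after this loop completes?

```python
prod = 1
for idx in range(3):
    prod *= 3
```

3^3 = 27
`prod` takes the values: 1 → 3 → 9 → 27

Answer: 27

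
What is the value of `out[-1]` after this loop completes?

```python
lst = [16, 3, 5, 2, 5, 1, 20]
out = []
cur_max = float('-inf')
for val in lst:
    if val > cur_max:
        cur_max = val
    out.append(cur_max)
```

Running max ends at 20
`out` takes the values: [] → [16] → [16, 16] → [16, 16, 16] → [16, 16, 16, 16] → [16, 16, 16, 16, 16] → [16, 16, 16, 16, 16, 16] → [16, 16, 16, 16, 16, 16, 20]
So `out[-1]` = 20

Answer: 20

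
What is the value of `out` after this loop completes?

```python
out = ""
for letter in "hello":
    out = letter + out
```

Reverse 'hello'
`out` takes the values: "" → "h" → "eh" → "leh" → "lleh" → "olleh"

Answer: "olleh"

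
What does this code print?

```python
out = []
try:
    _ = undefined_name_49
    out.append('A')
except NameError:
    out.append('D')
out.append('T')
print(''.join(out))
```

Execution trace: 'D' (except NameError) → 'T' (after the try/except). Output: DT

Answer: DT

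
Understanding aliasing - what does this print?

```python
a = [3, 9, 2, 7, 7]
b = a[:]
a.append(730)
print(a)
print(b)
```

Key concept: slice [:] creates copy.
Step by step:
`a = [3, 9, 2, 7, 7]` → a = [3, 9, 2, 7, 7]
`b = a[:]` → b = [3, 9, 2, 7, 7]
`a.append(730)` → a = [3, 9, 2, 7, 7, 730]
`print(a)` → prints [3, 9, 2, 7, 7, 730]
`print(b)` → prints [3, 9, 2, 7, 7]

Answer:
[3, 9, 2, 7, 7, 730]
[3, 9, 2, 7, 7]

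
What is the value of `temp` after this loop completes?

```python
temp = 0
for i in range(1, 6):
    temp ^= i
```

XOR of 1 to 5
`temp` takes the values: 0 → 1 → 3 → 0 → 4 → 1

Answer: 1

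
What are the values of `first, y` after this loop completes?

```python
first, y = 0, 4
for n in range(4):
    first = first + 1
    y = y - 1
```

first goes 0→4, y goes 4→0
`first, y` takes the values: (0, 4) → (1, 4) → (1, 3) → (2, 3) → (2, 2) → (3, 2) → (3, 1) → (4, 1) → (4, 0)

Answer: 4, 0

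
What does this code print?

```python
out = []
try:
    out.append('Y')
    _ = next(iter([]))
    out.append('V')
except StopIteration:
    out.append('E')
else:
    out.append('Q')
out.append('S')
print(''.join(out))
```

Execution trace: 'Y' (try body) → 'E' (except StopIteration) → 'S' (after the try/except). Output: YES

Answer: YES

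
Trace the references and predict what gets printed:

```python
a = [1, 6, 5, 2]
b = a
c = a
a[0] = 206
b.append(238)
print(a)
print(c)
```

Key concept: multiple aliases.
Step by step:
`a = [1, 6, 5, 2]` → a = [1, 6, 5, 2]
`b = a` → b = [1, 6, 5, 2] (same object as a)
`c = a` → c = [1, 6, 5, 2] (same object as a, b)
`a[0] = 206` → a = [206, 6, 5, 2] (same object as b, c); b = [206, 6, 5, 2] (same object as a, c); c = [206, 6, 5, 2] (same object as a, b)
`b.append(238)` → a = [206, 6, 5, 2, 238] (same object as b, c); b = [206, 6, 5, 2, 238] (same object as a, c); c = [206, 6, 5, 2, 238] (same object as a, b)
`print(a)` → prints [206, 6, 5, 2, 238]
`print(c)` → prints [206, 6, 5, 2, 238]

Answer:
[206, 6, 5, 2, 238]
[206, 6, 5, 2, 238]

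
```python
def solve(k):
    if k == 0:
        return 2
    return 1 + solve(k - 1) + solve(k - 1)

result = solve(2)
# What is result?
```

solve(k) = 1 + 2·solve(k-1), solve(0)=2. Closed form: (2+1)·2^2 - 1 = 11.

Answer: 11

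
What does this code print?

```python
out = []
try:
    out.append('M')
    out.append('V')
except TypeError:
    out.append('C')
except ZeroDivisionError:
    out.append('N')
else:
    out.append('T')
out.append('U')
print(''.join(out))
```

Execution trace: 'M' (try body) → 'V' (try body, no exception) → 'T' (else) → 'U' (after the try/except). Output: MVTU

Answer: MVTU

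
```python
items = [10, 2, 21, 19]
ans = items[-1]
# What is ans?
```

Trace:
`items = [10, 2, 21, 19]` → items = [10, 2, 21, 19]
`ans = items[-1]` → ans = 19
So ans = 19

Answer: 19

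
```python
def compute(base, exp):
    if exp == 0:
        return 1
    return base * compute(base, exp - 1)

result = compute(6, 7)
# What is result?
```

compute(6, 7) = 6 * 6 * 6 * 6 * 6 * 6 * 6 = 279936

Answer: 279936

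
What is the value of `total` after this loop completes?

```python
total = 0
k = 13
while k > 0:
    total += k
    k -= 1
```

Sum 13 down to 1
`total` takes the values: 0 → 13 → 25 → 36 → 46 → 55 → 63 → 70 → 76 → 81 → 85 → 88 → 90 → 91

Answer: 91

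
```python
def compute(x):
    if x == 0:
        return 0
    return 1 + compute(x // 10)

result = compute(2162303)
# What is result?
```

Count of digits of 2162303: 7

Answer: 7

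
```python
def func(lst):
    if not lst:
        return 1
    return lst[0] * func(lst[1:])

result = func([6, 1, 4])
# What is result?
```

Product over [6, 1, 4] = 6 * 1 * 4 = 24

Answer: 24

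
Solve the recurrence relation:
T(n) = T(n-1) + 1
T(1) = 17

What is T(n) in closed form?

Unrolling: T(n) = T(1) + 1·(n-1) = 17 + 1(n-1) = n + 16.

Answer: T(n) = n + 16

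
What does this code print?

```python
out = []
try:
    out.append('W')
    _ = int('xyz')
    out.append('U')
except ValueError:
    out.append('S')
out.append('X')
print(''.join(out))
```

Execution trace: 'W' (try body) → 'S' (except ValueError) → 'X' (after the try/except). Output: WSX

Answer: WSX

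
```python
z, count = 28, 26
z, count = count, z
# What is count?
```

Trace:
`z, count = 28, 26` → z = 28; count = 26
`z, count = count, z` → z = 26; count = 28
So count = 28

Answer: 28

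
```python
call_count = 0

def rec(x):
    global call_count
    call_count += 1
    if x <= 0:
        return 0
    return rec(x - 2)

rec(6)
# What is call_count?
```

Linear recursion stepping by 2: 4 calls from x=6 down to ≤0.

Answer: 4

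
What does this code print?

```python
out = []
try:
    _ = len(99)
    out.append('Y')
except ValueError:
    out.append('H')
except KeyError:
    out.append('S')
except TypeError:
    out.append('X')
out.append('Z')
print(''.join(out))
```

Execution trace: 'X' (except TypeError) → 'Z' (after the try/except). Output: XZ

Answer: XZ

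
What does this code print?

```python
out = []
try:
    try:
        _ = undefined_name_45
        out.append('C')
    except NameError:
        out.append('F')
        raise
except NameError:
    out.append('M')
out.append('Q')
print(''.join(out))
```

Execution trace: 'F' (inner except NameError) → 'M' (outer except NameError) → 'Q' (after the try/except). Output: FMQ

Answer: FMQ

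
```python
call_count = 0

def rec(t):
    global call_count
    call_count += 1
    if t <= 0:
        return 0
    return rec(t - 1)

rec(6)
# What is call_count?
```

Linear recursion stepping by 1: 7 calls from t=6 down to ≤0.

Answer: 7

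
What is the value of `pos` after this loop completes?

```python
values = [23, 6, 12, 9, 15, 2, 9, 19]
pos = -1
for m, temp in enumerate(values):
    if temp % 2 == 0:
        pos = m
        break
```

First even number index in [23, 6, 12, 9, 15, 2, 9, 19]
`pos` takes the values: -1 → 1

Answer: 1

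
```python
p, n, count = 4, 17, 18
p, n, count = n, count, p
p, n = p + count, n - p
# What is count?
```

Trace:
`p, n, count = 4, 17, 18` → p = 4; n = 17; count = 18
`p, n, count = n, count, p` → p = 17; n = 18; count = 4
`p, n = p + count, n - p` → p = 21; n = 1
So count = 4

Answer: 4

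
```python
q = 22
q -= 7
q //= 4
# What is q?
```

Trace:
`q = 22` → q = 22
`q -= 7` → q = 15
`q //= 4` → q = 3
So q = 3

Answer: 3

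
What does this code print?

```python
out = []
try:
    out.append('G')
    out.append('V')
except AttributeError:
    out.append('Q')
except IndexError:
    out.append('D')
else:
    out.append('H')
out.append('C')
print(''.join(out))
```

Execution trace: 'G' (try body) → 'V' (try body, no exception) → 'H' (else) → 'C' (after the try/except). Output: GVHC

Answer: GVHC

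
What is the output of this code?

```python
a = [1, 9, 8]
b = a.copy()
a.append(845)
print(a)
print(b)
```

Key concept: list.copy() creates independent copy.
Step by step:
`a = [1, 9, 8]` → a = [1, 9, 8]
`b = a.copy()` → b = [1, 9, 8]
`a.append(845)` → a = [1, 9, 8, 845]
`print(a)` → prints [1, 9, 8, 845]
`print(b)` → prints [1, 9, 8]

Answer:
[1, 9, 8, 845]
[1, 9, 8]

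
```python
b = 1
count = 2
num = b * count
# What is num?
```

Trace:
`b = 1` → b = 1
`count = 2` → count = 2
`num = b * count` → num = 2
So num = 2

Answer: 2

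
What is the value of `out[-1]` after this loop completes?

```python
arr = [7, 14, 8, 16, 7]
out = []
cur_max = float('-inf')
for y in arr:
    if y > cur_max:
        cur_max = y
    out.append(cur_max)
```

Running max ends at 16
`out` takes the values: [] → [7] → [7, 14] → [7, 14, 14] → [7, 14, 14, 16] → [7, 14, 14, 16, 16]
So `out[-1]` = 16

Answer: 16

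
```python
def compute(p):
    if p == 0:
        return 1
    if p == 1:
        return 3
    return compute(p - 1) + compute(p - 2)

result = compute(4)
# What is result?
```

Build up from base cases: compute(0)=1, compute(1)=3, compute(2)=4, compute(3)=7, compute(4)=11

Answer: 11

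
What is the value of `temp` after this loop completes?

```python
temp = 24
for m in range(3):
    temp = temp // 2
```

Halve 3 times: 24 // 2^3 = 3
`temp` takes the values: 24 → 12 → 6 → 3

Answer: 3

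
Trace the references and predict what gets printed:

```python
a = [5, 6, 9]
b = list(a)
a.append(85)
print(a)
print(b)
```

Key concept: list() constructor creates copy.
Step by step:
`a = [5, 6, 9]` → a = [5, 6, 9]
`b = list(a)` → b = [5, 6, 9]
`a.append(85)` → a = [5, 6, 9, 85]
`print(a)` → prints [5, 6, 9, 85]
`print(b)` → prints [5, 6, 9]

Answer:
[5, 6, 9, 85]
[5, 6, 9]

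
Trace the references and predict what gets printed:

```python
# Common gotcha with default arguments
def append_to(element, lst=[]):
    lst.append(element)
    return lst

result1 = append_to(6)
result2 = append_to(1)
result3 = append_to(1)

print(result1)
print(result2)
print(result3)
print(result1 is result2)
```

Key concept: mutable default argument gotcha.
Step by step:
`result1 = append_to(6)` → result1 = [6]
`result2 = append_to(1)` → result1 = [6, 1] (same object as result2); result2 = [6, 1] (same object as result1)
`result3 = append_to(1)` → result1 = [6, 1, 1] (same object as result2, result3); result2 = [6, 1, 1] (same object as result1, result3); result3 = [6, 1, 1] (same object as result1, result2)
`print(result1)` → prints [6, 1, 1]
`print(result2)` → prints [6, 1, 1]
`print(result3)` → prints [6, 1, 1]
`print(result1 is result2)` → prints True

Answer:
[6, 1, 1]
[6, 1, 1]
[6, 1, 1]
True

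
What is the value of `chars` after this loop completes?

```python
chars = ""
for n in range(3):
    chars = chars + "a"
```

Repeat 'a' 3 times
`chars` takes the values: "" → "a" → "aa" → "aaa"

Answer: "aaa"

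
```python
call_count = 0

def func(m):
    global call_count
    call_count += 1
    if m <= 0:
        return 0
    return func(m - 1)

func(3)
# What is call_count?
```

Linear recursion stepping by 1: 4 calls from m=3 down to ≤0.

Answer: 4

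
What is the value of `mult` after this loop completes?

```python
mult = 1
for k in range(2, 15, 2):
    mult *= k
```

Product of even numbers 2 to 14
`mult` takes the values: 1 → 2 → 8 → 48 → 384 → 3840 → 46080 → 645120

Answer: 645120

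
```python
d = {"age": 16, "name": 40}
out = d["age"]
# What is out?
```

Trace:
`d = {"age": 16, "name": 40}` → d = {'age': 16, 'name': 40}
`out = d["age"]` → out = 16
So out = 16

Answer: 16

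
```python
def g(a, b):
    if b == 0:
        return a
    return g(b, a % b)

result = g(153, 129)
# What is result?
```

g(153, 129) -> g(129, 24) -> g(24, 9) -> g(9, 6) -> g(6, 3) -> g(3, 0) -> 3

Answer: 3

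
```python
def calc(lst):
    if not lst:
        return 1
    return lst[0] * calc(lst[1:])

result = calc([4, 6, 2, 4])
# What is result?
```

Product over [4, 6, 2, 4] = 4 * 6 * 2 * 4 = 192

Answer: 192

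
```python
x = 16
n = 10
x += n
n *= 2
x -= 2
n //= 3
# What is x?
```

Trace:
`x = 16` → x = 16
`n = 10` → n = 10
`x += n` → x = 26
`n *= 2` → n = 20
`x -= 2` → x = 24
`n //= 3` → n = 6
So x = 24

Answer: 24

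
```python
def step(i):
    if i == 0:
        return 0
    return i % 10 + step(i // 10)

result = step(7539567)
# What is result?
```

Sum of digits of 7539567: 7 + 6 + 5 + 9 + 3 + 5 + 7 = 42

Answer: 42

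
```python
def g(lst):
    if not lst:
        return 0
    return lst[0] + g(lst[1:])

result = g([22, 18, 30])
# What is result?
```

22 + 18 + 30 + 0 = 70

Answer: 70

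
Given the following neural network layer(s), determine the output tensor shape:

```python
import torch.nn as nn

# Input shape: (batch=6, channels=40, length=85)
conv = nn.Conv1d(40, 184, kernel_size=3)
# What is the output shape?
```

Input: (6, 40, 85) -> Output: (6, 184, 83)

Answer: (6, 184, 83)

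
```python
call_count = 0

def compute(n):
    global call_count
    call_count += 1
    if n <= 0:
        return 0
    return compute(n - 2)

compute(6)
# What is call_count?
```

Linear recursion stepping by 2: 4 calls from n=6 down to ≤0.

Answer: 4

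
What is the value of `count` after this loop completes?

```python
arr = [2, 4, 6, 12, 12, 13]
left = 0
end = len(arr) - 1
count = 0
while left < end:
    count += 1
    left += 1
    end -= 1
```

Iterations until pointers meet (list length 6)
`count` takes the values: 0 → 1 → 2 → 3

Answer: 3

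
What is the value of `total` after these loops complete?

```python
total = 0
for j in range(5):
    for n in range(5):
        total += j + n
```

Sum of all j+n for j,n in 5x5
`total` takes the values: 0 → 1 → 3 → 6 → 10 → 11 → 13 → 16 → 20 → 25 → 27 → 30 → 34 → 39 → 45 → 48 → 52 → 57 → 63 → 70 → 74 → 79 → 85 → 92 → 100

Answer: 100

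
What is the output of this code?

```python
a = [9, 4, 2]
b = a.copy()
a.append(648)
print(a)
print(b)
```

Key concept: list.copy() creates independent copy.
Step by step:
`a = [9, 4, 2]` → a = [9, 4, 2]
`b = a.copy()` → b = [9, 4, 2]
`a.append(648)` → a = [9, 4, 2, 648]
`print(a)` → prints [9, 4, 2, 648]
`print(b)` → prints [9, 4, 2]

Answer:
[9, 4, 2, 648]
[9, 4, 2]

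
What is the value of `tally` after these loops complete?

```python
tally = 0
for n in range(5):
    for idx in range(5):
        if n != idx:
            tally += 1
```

5² - 5 (exclude diagonal)
`tally` takes the values: 0 → 1 → 2 → 3 → 4 → 5 → 6 → 7 → 8 → 9 → 10 → 11 → 12 → 13 → 14 → 15 → 16 → 17 → 18 → 19 → 20

Answer: 20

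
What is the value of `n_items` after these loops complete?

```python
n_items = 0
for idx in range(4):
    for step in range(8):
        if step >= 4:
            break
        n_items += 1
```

Inner breaks at 4, outer runs 4 times
`n_items` takes the values: 0 → 1 → 2 → 3 → 4 → 5 → 6 → 7 → 8 → 9 → 10 → 11 → 12 → 13 → 14 → 15 → 16

Answer: 16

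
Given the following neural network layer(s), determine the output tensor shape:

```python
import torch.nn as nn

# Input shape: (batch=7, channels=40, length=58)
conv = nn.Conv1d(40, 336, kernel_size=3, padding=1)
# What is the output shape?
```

Input: (7, 40, 58) -> Output: (7, 336, 58)

Answer: (7, 336, 58)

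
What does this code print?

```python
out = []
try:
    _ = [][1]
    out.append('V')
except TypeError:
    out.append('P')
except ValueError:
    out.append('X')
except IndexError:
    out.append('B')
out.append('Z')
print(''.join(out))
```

Execution trace: 'B' (except IndexError) → 'Z' (after the try/except). Output: BZ

Answer: BZ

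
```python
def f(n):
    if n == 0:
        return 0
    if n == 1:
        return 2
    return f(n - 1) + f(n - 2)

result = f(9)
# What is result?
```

Build up from base cases: f(0)=0, f(1)=2, f(2)=2, f(3)=4, f(4)=6, f(5)=10, f(6)=16, ..., f(9)=68

Answer: 68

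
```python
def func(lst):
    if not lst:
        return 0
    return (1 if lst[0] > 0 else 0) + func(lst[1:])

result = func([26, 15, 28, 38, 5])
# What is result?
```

Count of positive elements in [26, 15, 28, 38, 5] = 5

Answer: 5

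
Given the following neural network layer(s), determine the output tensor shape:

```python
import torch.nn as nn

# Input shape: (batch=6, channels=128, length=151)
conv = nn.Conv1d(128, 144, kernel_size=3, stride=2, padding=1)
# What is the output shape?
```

Input: (6, 128, 151) -> Output: (6, 144, 76)

Answer: (6, 144, 76)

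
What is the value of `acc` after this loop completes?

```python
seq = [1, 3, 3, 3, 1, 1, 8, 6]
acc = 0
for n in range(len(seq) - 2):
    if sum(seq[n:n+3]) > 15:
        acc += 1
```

Count windows with sum > 15
`acc` takes the values: 0

Answer: 0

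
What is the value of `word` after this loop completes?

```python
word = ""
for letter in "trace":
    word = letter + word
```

Reverse 'trace'
`word` takes the values: "" → "t" → "rt" → "art" → "cart" → "ecart"

Answer: "ecart"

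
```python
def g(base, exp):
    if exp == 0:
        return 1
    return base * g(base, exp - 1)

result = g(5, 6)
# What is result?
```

g(5, 6) = 5 * 5 * 5 * 5 * 5 * 5 = 15625

Answer: 15625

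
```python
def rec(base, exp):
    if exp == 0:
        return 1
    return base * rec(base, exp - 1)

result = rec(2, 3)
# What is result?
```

rec(2, 3) = 2 * 2 * 2 = 8

Answer: 8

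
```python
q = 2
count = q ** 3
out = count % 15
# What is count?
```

Trace:
`q = 2` → q = 2
`count = q ** 3` → count = 8
`out = count % 15` → out = 8
So count = 8

Answer: 8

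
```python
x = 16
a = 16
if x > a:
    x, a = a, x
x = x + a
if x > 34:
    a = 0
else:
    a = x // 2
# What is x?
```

Trace:
`x = 16` → x = 16
`a = 16` → a = 16
`if x > a: ...` → x > a is False → no variable changes
`x = x + a` → x = 32
`if x > 34: ...` → x > 34 is False, take else branch → no variable changes
So x = 32

Answer: 32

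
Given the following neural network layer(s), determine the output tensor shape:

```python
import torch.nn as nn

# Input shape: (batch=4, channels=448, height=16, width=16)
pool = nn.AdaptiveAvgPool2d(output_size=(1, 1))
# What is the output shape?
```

Input: (4, 448, 16, 16) -> Output: (4, 448, 1, 1)

Answer: (4, 448, 1, 1)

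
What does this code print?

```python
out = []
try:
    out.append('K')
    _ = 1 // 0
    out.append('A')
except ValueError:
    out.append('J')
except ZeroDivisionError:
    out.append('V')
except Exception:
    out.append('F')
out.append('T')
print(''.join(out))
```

Execution trace: 'K' (try body) → 'V' (except ZeroDivisionError) → 'T' (after the try/except). Output: KVT

Answer: KVT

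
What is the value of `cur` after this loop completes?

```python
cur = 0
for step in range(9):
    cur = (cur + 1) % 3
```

Increment mod 3, 9 times = 0
`cur` takes the values: 0 → 1 → 2 → 0 → 1 → 2 → 0 → 1 → 2 → 0

Answer: 0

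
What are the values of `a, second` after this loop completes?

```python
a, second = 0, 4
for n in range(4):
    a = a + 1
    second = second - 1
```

a goes 0→4, second goes 4→0
`a, second` takes the values: (0, 4) → (1, 4) → (1, 3) → (2, 3) → (2, 2) → (3, 2) → (3, 1) → (4, 1) → (4, 0)

Answer: 4, 0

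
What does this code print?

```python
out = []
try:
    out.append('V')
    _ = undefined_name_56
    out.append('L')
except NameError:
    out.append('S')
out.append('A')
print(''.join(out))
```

Execution trace: 'V' (try body) → 'S' (except NameError) → 'A' (after the try/except). Output: VSA

Answer: VSA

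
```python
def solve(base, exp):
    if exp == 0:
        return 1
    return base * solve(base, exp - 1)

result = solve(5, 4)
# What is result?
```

solve(5, 4) = 5 * 5 * 5 * 5 = 625

Answer: 625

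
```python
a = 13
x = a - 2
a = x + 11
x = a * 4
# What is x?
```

Trace:
`a = 13` → a = 13
`x = a - 2` → x = 11
`a = x + 11` → a = 22
`x = a * 4` → x = 88
So x = 88

Answer: 88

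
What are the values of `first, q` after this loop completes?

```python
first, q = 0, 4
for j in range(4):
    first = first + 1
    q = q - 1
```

first goes 0→4, q goes 4→0
`first, q` takes the values: (0, 4) → (1, 4) → (1, 3) → (2, 3) → (2, 2) → (3, 2) → (3, 1) → (4, 1) → (4, 0)

Answer: 4, 0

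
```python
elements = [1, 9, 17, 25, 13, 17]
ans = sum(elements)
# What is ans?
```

Trace:
`elements = [1, 9, 17, 25, 13, 17]` → elements = [1, 9, 17, 25, 13, 17]
`ans = sum(elements)` → ans = 82
So ans = 82

Answer: 82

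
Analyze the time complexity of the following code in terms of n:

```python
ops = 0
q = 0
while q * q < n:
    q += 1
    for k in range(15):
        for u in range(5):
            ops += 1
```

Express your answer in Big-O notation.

Each loop level contributes: √n × 1 × 1. Multiplying the contributions gives O(√n).

Answer: O(√n)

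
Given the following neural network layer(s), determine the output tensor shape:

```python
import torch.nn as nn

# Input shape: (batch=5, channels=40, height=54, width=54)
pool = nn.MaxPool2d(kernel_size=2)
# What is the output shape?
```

Input: (5, 40, 54, 54) -> Output: (5, 40, 27, 27)

Answer: (5, 40, 27, 27)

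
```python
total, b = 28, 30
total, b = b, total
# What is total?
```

Trace:
`total, b = 28, 30` → total = 28; b = 30
`total, b = b, total` → total = 30; b = 28
So total = 30

Answer: 30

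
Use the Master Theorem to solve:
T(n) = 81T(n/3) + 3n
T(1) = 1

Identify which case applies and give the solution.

a=81, b=3, f(n)=3n. log_3(81) = 4. Since c=1 < 4, Case 1 applies: T(n) = Θ(n^log_b(a)) = O(n^4).

Answer: O(n^4) - Case 1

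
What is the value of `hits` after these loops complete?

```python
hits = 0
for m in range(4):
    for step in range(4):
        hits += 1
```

4 * 4 = 16
`hits` takes the values: 0 → 1 → 2 → 3 → 4 → 5 → 6 → 7 → 8 → 9 → 10 → 11 → 12 → 13 → 14 → 15 → 16

Answer: 16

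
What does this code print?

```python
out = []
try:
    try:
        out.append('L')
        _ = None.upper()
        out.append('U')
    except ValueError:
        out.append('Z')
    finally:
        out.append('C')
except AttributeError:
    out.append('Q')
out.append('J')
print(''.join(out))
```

Execution trace: 'L' (try body) → 'C' (finally) → 'Q' (outer except AttributeError) → 'J' (after the try/except). Output: LCQJ

Answer: LCQJ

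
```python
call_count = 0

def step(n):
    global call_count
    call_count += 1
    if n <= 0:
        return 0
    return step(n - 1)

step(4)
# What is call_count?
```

Linear recursion stepping by 1: 5 calls from n=4 down to ≤0.

Answer: 5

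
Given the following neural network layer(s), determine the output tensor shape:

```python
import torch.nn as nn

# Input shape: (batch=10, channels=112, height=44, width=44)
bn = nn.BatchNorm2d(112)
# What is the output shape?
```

Input: (10, 112, 44, 44) -> Output: (10, 112, 44, 44)

Answer: (10, 112, 44, 44)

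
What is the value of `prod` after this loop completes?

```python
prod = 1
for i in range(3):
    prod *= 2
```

2^3 = 8
`prod` takes the values: 1 → 2 → 4 → 8

Answer: 8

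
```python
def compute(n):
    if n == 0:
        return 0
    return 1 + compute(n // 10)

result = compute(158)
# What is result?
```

Count of digits of 158: 3

Answer: 3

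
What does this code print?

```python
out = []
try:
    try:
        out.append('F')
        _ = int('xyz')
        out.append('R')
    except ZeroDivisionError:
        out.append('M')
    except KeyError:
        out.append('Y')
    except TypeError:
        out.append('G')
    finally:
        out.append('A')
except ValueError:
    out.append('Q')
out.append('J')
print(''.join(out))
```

Execution trace: 'F' (try body) → 'A' (finally) → 'Q' (outer except ValueError) → 'J' (after the try/except). Output: FAQJ

Answer: FAQJ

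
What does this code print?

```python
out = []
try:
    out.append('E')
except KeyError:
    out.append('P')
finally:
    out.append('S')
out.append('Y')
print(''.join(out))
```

Execution trace: 'E' (try body, no exception) → 'S' (finally) → 'Y' (after the try/except). Output: ESY

Answer: ESY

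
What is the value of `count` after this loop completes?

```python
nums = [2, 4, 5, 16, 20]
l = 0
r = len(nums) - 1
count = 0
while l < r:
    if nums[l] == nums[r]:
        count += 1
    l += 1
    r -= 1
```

Count matching pairs from ends
`count` takes the values: 0

Answer: 0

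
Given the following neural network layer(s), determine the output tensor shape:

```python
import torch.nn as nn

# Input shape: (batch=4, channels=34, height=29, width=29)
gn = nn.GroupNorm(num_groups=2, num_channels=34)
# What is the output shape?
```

Input: (4, 34, 29, 29) -> Output: (4, 34, 29, 29)

Answer: (4, 34, 29, 29)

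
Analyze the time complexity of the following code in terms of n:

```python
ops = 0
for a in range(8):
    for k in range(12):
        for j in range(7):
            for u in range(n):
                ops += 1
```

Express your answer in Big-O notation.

Each loop level contributes: 1 × 1 × 1 × n. Multiplying the contributions gives O(n).

Answer: O(n)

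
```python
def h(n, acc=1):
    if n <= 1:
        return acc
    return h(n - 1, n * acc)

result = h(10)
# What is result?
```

Accumulator trace (n, acc): (10, 1) -> (9, 10) -> (8, 90) -> (7, 720) -> (6, 5040) -> (5, 30240) -> (4, 151200) -> (3, 604800) -> (2, 1814400) -> (1, 3628800) -> return 3628800

Answer: 3628800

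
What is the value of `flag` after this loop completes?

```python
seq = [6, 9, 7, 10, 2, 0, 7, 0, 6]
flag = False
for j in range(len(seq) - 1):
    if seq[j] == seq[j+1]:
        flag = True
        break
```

Check consecutive duplicates in [6, 9, 7, 10, 2, 0, 7, 0, 6]
`flag` takes the values: False

Answer: False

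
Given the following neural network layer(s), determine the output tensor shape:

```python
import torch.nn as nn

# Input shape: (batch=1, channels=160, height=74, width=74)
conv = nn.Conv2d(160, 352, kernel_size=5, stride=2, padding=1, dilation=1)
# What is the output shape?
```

Input: (1, 160, 74, 74) -> Output: (1, 352, 36, 36)

Answer: (1, 352, 36, 36)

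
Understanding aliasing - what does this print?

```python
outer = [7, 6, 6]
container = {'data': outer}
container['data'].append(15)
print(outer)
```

Key concept: dict holds reference to list.
Step by step:
`outer = [7, 6, 6]` → outer = [7, 6, 6]
`container = {'data': outer}` → container = {'data': [7, 6, 6]}
`container['data'].append(15)` → outer = [7, 6, 6, 15]; container = {'data': [7, 6, 6, 15]}
`print(outer)` → prints [7, 6, 6, 15]

Answer: [7, 6, 6, 15]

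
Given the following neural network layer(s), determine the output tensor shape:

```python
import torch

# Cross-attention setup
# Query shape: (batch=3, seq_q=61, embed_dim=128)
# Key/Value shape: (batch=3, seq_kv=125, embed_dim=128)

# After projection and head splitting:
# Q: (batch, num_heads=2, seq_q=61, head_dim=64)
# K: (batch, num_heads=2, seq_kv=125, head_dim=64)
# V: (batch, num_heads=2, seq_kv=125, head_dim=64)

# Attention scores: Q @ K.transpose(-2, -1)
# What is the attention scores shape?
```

Input: (3, 61, 128) -> Output: (3, 2, 61, 125)

Answer: (3, 2, 61, 125)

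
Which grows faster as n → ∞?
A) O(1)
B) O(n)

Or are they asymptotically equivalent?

O(1) vs O(n): Higher order terms dominate.

Answer: B) O(n) grows faster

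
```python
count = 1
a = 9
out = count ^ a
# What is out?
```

Trace:
`count = 1` → count = 1
`a = 9` → a = 9
`out = count ^ a` → out = 8
So out = 8

Answer: 8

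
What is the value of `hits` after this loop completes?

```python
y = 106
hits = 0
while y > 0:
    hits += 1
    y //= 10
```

Count digits by repeated division by 10
`hits` takes the values: 0 → 1 → 2 → 3

Answer: 3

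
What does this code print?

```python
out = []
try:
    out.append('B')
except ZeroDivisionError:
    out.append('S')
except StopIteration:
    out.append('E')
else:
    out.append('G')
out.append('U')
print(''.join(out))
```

Execution trace: 'B' (try body, no exception) → 'G' (else) → 'U' (after the try/except). Output: BGU

Answer: BGU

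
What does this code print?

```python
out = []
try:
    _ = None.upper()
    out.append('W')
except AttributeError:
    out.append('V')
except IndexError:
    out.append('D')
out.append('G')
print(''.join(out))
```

Execution trace: 'V' (except AttributeError) → 'G' (after the try/except). Output: VG

Answer: VG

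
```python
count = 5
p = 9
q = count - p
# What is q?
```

Trace:
`count = 5` → count = 5
`p = 9` → p = 9
`q = count - p` → q = -4
So q = -4

Answer: -4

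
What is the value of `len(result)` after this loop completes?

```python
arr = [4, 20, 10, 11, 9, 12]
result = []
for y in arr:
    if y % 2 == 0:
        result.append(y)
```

Count even numbers in [4, 20, 10, 11, 9, 12]
`result` takes the values: [] → [4] → [4, 20] → [4, 20, 10] → [4, 20, 10, 12]
So `len(result)` = 4

Answer: 4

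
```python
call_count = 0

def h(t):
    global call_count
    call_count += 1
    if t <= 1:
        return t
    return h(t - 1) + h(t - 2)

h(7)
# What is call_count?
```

Calls(t) = 1 + Calls(t-1) + Calls(t-2); Calls(0)=Calls(1)=1. For t=7 this gives 41.

Answer: 41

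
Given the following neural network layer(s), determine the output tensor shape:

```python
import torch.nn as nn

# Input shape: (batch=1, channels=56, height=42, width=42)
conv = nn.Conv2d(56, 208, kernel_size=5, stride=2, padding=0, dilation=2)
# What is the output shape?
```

Input: (1, 56, 42, 42) -> Output: (1, 208, 17, 17)

Answer: (1, 208, 17, 17)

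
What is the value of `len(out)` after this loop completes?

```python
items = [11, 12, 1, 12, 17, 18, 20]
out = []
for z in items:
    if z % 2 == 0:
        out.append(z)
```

Count even numbers in [11, 12, 1, 12, 17, 18, 20]
`out` takes the values: [] → [12] → [12, 12] → [12, 12, 18] → [12, 12, 18, 20]
So `len(out)` = 4

Answer: 4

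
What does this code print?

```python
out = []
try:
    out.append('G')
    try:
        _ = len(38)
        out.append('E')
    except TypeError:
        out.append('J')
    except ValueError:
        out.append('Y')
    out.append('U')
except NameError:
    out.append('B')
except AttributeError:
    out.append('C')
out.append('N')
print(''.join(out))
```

Execution trace: 'G' (try body) → 'J' (inner except TypeError) → 'U' (try body, no exception) → 'N' (after the try/except). Output: GJUN

Answer: GJUN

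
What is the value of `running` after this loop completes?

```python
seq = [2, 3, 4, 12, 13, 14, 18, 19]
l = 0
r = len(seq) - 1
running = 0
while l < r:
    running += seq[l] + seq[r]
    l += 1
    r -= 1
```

Sum of pairs from ends
`running` takes the values: 0 → 21 → 42 → 60 → 85

Answer: 85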